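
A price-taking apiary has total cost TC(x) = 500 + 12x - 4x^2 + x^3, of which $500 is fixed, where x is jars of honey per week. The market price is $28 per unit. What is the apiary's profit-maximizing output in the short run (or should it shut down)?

Strip out fixed cost: VC = 12x - 4x^2 + x^3. Then AVC = 12 - 4x + x^2 and MC = 12 - 8x + 3x^2.
The AVC parabola has its vertex at x = 4/2 = 2, where AVC = 12 - 4·2 + 2^2 = $8.
Since P = $28 ≥ min AVC = $8, price covers variable cost and the firm should produce.
P = MC gives -16 - 8x + 3x^2 = 0, with roots -4/3 and 4. Take the larger (rising MC): x* = 4.
Check: AVC at x = 4 is $12 ≤ P, so revenue covers variable cost.
Profit = P·x − TC = 28·4 − 548 = -$436, a loss, but smaller than the $500 fixed cost the firm would lose by shutting down.

Produce at x = 4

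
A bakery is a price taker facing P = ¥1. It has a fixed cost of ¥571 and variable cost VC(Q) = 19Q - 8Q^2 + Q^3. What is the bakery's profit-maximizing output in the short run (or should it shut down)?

Shut down

Strip out fixed cost: VC = 19Q - 8Q^2 + Q^3. Then AVC = 19 - 8Q + Q^2 and MC = 19 - 16Q + 3Q^2.
The AVC parabola has its vertex at Q = 8/2 = 4, where AVC = 19 - 8·4 + 4^2 = ¥3.
With P < min AVC (¥1 < ¥3), every unit sold adds to the loss.
The firm minimizes its loss by shutting down and losing only its fixed cost of ¥571.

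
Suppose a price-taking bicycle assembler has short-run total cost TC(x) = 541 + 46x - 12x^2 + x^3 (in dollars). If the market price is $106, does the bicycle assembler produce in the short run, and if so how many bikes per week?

Variable cost is VC = 46x - 12x^2 + x^3, so AVC = VC/x = 46 - 12x + x^2 and MC = dTC/dx = 46 - 24x + 3x^2.
AVC hits its minimum where MC = AVC, at x = 6, giving min AVC = 46 - 12·6 + 6^2 = $10.
P = $106 exceeds min AVC = $10, so the firm stays open.
Set P = MC: 106 = 46 - 24x + 3x^2 → -60 - 24x + 3x^2 = 0. The roots are x = -2 and x = 10; the profit-maximizing output is on the rising part of MC, so x* = 10.
Check: AVC at x = 10 is $26 ≤ P, so revenue covers variable cost.
Profit = P·x − TC = 106·10 − 801 = $259.

Produce at x = 10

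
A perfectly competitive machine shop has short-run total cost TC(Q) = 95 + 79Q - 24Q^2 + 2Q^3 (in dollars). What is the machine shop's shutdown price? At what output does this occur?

$7 per unit, at Q = 6

The shutdown price is the minimum of AVC. VC = 79Q - 24Q^2 + 2Q^3, so AVC = 79 - 24Q + 2Q^2.
At the minimum of AVC, MC = AVC. MC = 79 - 48Q + 6Q^2; setting MC = AVC gives 4Q^2 - 24Q = 0, so Q = 6. min AVC = 7.
For P < $7 the firm produces nothing.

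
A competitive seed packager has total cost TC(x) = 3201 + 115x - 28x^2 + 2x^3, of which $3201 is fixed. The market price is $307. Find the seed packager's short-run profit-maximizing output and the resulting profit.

AVC = 115 - 28x + 2x^2; min AVC = $17 at x = 7. Since P = $307 ≥ min AVC, the firm produces.
With MC = 115 - 56x + 6x^2, P = MC on the upward-sloping part at x* = 12.
TR = 307·12 = 3684. TC = 3201 + 804 = 4005. Profit = 3684 − 4005 = -$321.
That loss of $321 beats the $3201 the firm would lose by shutting down; producing recovers $2880 of fixed cost.

Profit = -$321 at x = 12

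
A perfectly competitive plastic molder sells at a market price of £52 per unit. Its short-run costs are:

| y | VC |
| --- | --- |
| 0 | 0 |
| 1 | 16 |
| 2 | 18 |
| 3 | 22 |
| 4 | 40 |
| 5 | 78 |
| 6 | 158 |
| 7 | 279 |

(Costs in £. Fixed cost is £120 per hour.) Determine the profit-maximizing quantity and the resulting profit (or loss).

y = 5; profit = £62

Tabulate TR − TC: y=0: -120; y=1: -84; y=2: -34; y=3: 14; y=4: 48; y=5: 62; y=6: 34; y=7: -35.
Profit is maximized at y = 5. AVC there is 78/5 = £15.60 ≤ P, so producing beats shutting down (which would give -£120).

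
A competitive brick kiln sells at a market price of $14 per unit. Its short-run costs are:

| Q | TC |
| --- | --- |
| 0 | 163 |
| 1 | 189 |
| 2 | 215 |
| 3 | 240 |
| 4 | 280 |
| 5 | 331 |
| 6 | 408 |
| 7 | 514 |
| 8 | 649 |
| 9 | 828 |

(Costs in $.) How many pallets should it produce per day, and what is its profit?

Tabulate TR − TC: Q=0: -163; Q=1: -175; Q=2: -187; Q=3: -198; Q=4: -224; Q=5: -261; Q=6: -324; Q=7: -416; Q=8: -537; Q=9: -702.
Profit is highest at Q = 0. Equivalently, the lowest AVC in the table is 77/3 ≈ $25.67 at Q = 3, and P = $14 falls below it — price never covers variable cost, so the firm shuts down and loses only its fixed cost.

Q = 0 (shut down); profit = -$163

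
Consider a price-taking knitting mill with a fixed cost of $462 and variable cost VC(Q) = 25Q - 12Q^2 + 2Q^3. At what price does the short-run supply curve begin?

$7 per unit

The firm shuts down when price falls below the minimum of average variable cost. AVC = VC/Q = 25 - 12Q + 2Q^2.
dAVC/dQ = -12 + 4Q = 0 gives Q = 3. min AVC = 25 - 12·3 + 2·3^2 = 7.
So the shutdown price is $7.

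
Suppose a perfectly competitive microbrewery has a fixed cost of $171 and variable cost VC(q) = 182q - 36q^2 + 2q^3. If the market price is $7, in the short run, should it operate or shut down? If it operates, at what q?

Shut down

Strip out fixed cost: VC = 182q - 36q^2 + 2q^3. Then AVC = 182 - 36q + 2q^2 and MC = 182 - 72q + 6q^2.
The AVC parabola has its vertex at q = 36/4 = 9, where AVC = 182 - 36·9 + 2·9^2 = $20.
P = $7 lies below min AVC = $20; no output level covers variable cost.
Best response: produce nothing and absorb the $171 fixed cost.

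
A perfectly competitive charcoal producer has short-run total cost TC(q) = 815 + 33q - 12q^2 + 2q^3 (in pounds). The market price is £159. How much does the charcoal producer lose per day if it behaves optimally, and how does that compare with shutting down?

Profit = -£31 at q = 7

AVC = 33 - 12q + 2q^2 has its minimum £15 at q = 3; price £159 clears that bar, so the firm operates.
With MC = 33 - 24q + 6q^2, P = MC on the upward-sloping part at q* = 7.
TR = 159·7 = 1113. TC = 815 + 329 = 1144. Profit = 1113 − 1144 = -£31.
That loss of £31 beats the £815 the firm would lose by shutting down; producing recovers £784 of fixed cost.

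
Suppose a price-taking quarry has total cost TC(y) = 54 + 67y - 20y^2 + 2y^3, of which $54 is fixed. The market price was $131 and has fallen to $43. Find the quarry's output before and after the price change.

MC = 67 - 40y + 6y^2; the shutdown threshold is min AVC = $17 (at y = 5).
With P = $131 above the shutdown price, P = MC gives y = 8.
At P = $43 ≥ min AVC, set P = MC: y = 6. The firm stays open but cuts output.

Output falls from 8 to 6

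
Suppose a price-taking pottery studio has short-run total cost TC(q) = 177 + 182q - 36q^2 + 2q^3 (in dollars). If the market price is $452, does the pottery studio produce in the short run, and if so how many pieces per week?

Variable cost is VC = 182q - 36q^2 + 2q^3, so AVC = VC/q = 182 - 36q + 2q^2 and MC = dTC/dq = 182 - 72q + 6q^2.
AVC hits its minimum where MC = AVC, at q = 9, giving min AVC = 182 - 36·9 + 2·9^2 = $20.
P = $452 exceeds min AVC = $20, so the firm stays open.
Set P = MC: 452 = 182 - 72q + 6q^2 → -270 - 72q + 6q^2 = 0. The roots are q = -3 and q = 15; the profit-maximizing output is on the rising part of MC, so q* = 15.
Check: AVC at q = 15 is $92 ≤ P, so revenue covers variable cost.
Profit = P·q − TC = 452·15 − 1557 = $5223.

Produce at q = 15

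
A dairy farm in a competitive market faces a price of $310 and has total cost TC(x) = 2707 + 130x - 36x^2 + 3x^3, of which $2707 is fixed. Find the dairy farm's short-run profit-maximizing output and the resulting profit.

AVC = 130 - 36x + 3x^2 has its minimum $22 at x = 6; price $310 clears that bar, so the firm operates.
MC = 130 - 72x + 9x^2. Setting P = MC and taking the root on the rising branch gives x* = 10.
TR = 310·10 = 3100. TC = 2707 + 700 = 3407. Profit = 3100 − 3407 = -$307.
That loss of $307 beats the $2707 the firm would lose by shutting down; producing recovers $2400 of fixed cost.

Profit = -$307 at x = 10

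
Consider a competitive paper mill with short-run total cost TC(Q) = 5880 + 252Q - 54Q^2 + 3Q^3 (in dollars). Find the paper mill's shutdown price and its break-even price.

Shutdown price = $9; break-even price = $504

Shutdown price = min AVC. AVC = 252 - 54Q + 3Q^2, with vertex at Q = 9 and minimum $9.
ATC = 5880/Q + 252 - 54Q + 3Q^2. Setting dATC/dQ = −5880/Q^2 − 54 + 6Q = 0 gives Q = 14 (since 6·14^3 − 54·14^2 = 5880).
min ATC = 5880/14 + 252 − 54·14 + 3·14^2 = $504. That is the break-even price.
For $9 ≤ P < $504 the firm produces at a loss; below $9 it shuts down.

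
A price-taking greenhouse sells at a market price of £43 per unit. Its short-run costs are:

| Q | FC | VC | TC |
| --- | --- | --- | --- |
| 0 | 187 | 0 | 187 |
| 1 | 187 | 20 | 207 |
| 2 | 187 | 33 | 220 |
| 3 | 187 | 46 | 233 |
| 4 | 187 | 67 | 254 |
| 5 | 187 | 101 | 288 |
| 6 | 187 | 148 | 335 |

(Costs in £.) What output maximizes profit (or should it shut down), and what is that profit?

Q = 5; profit = -£73

Profit at each row (π = 43Q − TC): Q=0: -187; Q=1: -164; Q=2: -134; Q=3: -104; Q=4: -82; Q=5: -73; Q=6: -77.
Profit is maximized at Q = 5. AVC there is 101/5 = £20.20 ≤ P, so producing beats shutting down (which would give -£187).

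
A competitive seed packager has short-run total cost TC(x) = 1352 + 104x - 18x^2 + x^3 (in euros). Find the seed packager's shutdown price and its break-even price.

Shutdown price = €23; break-even price = €143

Shutdown price = min AVC. AVC = 104 - 18x + x^2, with vertex at x = 9 and minimum €23.
ATC = 1352/x + 104 - 18x + x^2. Setting dATC/dx = −1352/x^2 − 18 + 2x = 0 gives x = 13 (since 2·13^3 − 18·13^2 = 1352).
min ATC = 1352/13 + 104 − 18·13 + 13^2 = €143. That is the break-even price.
For €23 ≤ P < €143 the firm produces at a loss; below €23 it shuts down.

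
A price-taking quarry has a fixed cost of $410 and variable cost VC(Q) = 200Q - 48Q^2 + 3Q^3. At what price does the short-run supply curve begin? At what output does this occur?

Short-run supply begins at min AVC. From VC = 200Q - 48Q^2 + 3Q^3, AVC = 200 - 48Q + 3Q^2.
dAVC/dQ = -48 + 6Q = 0 gives Q = 8. min AVC = 200 - 48·8 + 3·8^2 = 8.
For P < $8 the firm produces nothing.

$8 per unit, at Q = 8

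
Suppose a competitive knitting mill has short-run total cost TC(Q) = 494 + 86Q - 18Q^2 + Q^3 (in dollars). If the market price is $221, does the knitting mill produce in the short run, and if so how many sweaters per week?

From TC, MC = TC'(Q) = 86 - 36Q + 3Q^2 and AVC = VC/Q = 86 - 18Q + Q^2.
The AVC parabola has its vertex at Q = 18/2 = 9, where AVC = 86 - 18·9 + 9^2 = $5.
Since P = $221 ≥ min AVC = $5, price covers variable cost and the firm should produce.
Solving P = MC: -135 - 36Q + 3Q^2 = 0 ⇒ Q = -3 or 15. On the upward-sloping branch, Q* = 15.
Check: AVC at Q = 15 is $41 ≤ P, so revenue covers variable cost.
Profit = P·Q − TC = 221·15 − 1109 = $2206.

Produce at Q = 15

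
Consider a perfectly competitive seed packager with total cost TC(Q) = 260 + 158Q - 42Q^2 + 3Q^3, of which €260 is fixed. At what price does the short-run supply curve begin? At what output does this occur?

Short-run supply begins at min AVC. From VC = 158Q - 42Q^2 + 3Q^3, AVC = 158 - 42Q + 3Q^2.
dAVC/dQ = -42 + 6Q = 0 gives Q = 7. min AVC = 158 - 42·7 + 3·7^2 = 11.
The firm shuts down for any P below €11.

€11 per unit, at Q = 7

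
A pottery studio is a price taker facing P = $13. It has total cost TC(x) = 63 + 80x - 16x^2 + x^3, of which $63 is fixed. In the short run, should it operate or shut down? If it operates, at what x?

Shut down

Strip out fixed cost: VC = 80x - 16x^2 + x^3. Then AVC = 80 - 16x + x^2 and MC = 80 - 32x + 3x^2.
AVC hits its minimum where MC = AVC, at x = 8, giving min AVC = 80 - 16·8 + 8^2 = $16.
P = $13 lies below min AVC = $16; no output level covers variable cost.
Shutting down limits the loss to fixed cost, $63.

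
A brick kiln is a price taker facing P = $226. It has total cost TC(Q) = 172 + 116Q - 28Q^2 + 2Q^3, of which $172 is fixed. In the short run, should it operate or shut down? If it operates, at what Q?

Produce at Q = 11

From TC, MC = TC'(Q) = 116 - 56Q + 6Q^2 and AVC = VC/Q = 116 - 28Q + 2Q^2.
AVC is minimized where dAVC/dQ = -28 + 4Q = 0, at Q = 7; min AVC = 116 - 28·7 + 2·7^2 = $18.
Since P = $226 ≥ min AVC = $18, price covers variable cost and the firm should produce.
P = MC gives -110 - 56Q + 6Q^2 = 0, with roots -5/3 and 11. Take the larger (rising MC): Q* = 11.
Check: AVC at Q = 11 is $50 ≤ P, so revenue covers variable cost.
Profit = P·Q − TC = 226·11 − 722 = $1764.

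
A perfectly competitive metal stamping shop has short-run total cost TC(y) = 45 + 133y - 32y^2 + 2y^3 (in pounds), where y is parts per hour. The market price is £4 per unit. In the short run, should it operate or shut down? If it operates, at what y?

From TC, MC = TC'(y) = 133 - 64y + 6y^2 and AVC = VC/y = 133 - 32y + 2y^2.
AVC is minimized where dAVC/dy = -32 + 4y = 0, at y = 8; min AVC = 133 - 32·8 + 2·8^2 = £5.
With P < min AVC (£4 < £5), every unit sold adds to the loss.
Best response: produce nothing and absorb the £45 fixed cost.

Shut down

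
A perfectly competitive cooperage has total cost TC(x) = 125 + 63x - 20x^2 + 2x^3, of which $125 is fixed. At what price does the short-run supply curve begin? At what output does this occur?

Short-run supply begins at min AVC. From VC = 63x - 20x^2 + 2x^3, AVC = 63 - 20x + 2x^2.
dAVC/dx = -20 + 4x = 0 gives x = 5. min AVC = 63 - 20·5 + 2·5^2 = 13.
For P < $13 the firm produces nothing.

$13 per unit, at x = 5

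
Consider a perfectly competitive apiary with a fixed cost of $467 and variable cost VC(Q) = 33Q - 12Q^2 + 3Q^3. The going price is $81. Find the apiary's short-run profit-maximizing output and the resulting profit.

AVC = 33 - 12Q + 3Q^2; min AVC = $21 at Q = 2. Since P = $81 ≥ min AVC, the firm produces.
MC = 33 - 24Q + 9Q^2. Setting P = MC and taking the root on the rising branch gives Q* = 4.
TR = 81·4 = 324. TC = 467 + 132 = 599. Profit = 324 − 599 = -$275.
Shutting down would mean losing the fixed cost of $467, so operating at a loss of $275 is better by $192.

Profit = -$275 at Q = 4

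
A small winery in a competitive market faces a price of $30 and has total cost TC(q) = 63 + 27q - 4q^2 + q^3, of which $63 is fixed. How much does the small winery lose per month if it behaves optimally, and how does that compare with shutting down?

Profit = -$45 at q = 3

AVC = 27 - 4q + q^2 has its minimum $23 at q = 2; price $30 clears that bar, so the firm operates.
With MC = 27 - 8q + 3q^2, P = MC on the upward-sloping part at q* = 3.
TR = 30·3 = 90. TC = 63 + 72 = 135. Profit = 90 − 135 = -$45.
By producing, the firm covers all variable cost plus $18 of fixed cost; shutting down would lose the full $63.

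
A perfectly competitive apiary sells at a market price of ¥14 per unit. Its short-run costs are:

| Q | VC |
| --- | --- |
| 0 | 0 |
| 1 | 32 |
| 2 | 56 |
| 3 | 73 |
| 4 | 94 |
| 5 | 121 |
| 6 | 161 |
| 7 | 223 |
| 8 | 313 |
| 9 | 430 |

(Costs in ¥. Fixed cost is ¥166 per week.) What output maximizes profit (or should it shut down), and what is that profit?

Tabulate TR − TC: Q=0: -166; Q=1: -184; Q=2: -194; Q=3: -197; Q=4: -204; Q=5: -217; Q=6: -243; Q=7: -291; Q=8: -367; Q=9: -470.
Profit is highest at Q = 0. Equivalently, the lowest AVC in the table is 94/4 ≈ ¥23.50 at Q = 4, and P = ¥14 falls below it — price never covers variable cost, so the firm shuts down and loses only its fixed cost.

Q = 0 (shut down); profit = -¥166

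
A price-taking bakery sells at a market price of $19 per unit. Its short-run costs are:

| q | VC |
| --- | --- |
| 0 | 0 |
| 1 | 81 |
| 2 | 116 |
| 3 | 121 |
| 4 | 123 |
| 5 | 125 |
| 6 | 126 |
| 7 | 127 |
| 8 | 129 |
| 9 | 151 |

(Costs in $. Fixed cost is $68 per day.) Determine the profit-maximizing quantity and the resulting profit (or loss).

Tabulate TR − TC: q=0: -68; q=1: -130; q=2: -146; q=3: -132; q=4: -115; q=5: -98; q=6: -80; q=7: -62; q=8: -45; q=9: -48.
Profit is maximized at q = 8. AVC there is 129/8 = $16.12 ≤ P, so producing beats shutting down (which would give -$68).

q = 8; profit = -$45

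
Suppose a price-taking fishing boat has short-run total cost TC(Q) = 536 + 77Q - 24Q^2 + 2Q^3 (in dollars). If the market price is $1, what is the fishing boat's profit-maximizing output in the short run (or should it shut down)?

Shut down

Variable cost is VC = 77Q - 24Q^2 + 2Q^3, so AVC = VC/Q = 77 - 24Q + 2Q^2 and MC = dTC/dQ = 77 - 48Q + 6Q^2.
AVC is minimized where dAVC/dQ = -24 + 4Q = 0, at Q = 6; min AVC = 77 - 24·6 + 2·6^2 = $5.
Since P = $1 < min AVC = $5, price fails to cover variable cost at any output.
The firm minimizes its loss by shutting down and losing only its fixed cost of $536.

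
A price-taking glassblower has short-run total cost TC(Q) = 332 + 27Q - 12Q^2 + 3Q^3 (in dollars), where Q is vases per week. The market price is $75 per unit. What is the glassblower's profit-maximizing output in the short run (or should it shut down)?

Strip out fixed cost: VC = 27Q - 12Q^2 + 3Q^3. Then AVC = 27 - 12Q + 3Q^2 and MC = 27 - 24Q + 9Q^2.
AVC is minimized where dAVC/dQ = -12 + 6Q = 0, at Q = 2; min AVC = 27 - 12·2 + 3·2^2 = $15.
Since P = $75 ≥ min AVC = $15, price covers variable cost and the firm should produce.
Solving P = MC: -48 - 24Q + 9Q^2 = 0 ⇒ Q = -4/3 or 4. On the upward-sloping branch, Q* = 4.
Check: AVC at Q = 4 is $27 ≤ P, so revenue covers variable cost.
Profit = P·Q − TC = 75·4 − 440 = -$140, a loss, but smaller than the $332 fixed cost the firm would lose by shutting down.

Produce at Q = 4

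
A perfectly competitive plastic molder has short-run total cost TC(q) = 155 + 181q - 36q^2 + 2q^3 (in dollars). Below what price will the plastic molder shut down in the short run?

The firm shuts down when price falls below the minimum of average variable cost. AVC = VC/q = 181 - 36q + 2q^2.
dAVC/dq = -36 + 4q = 0 gives q = 9. min AVC = 181 - 36·9 + 2·9^2 = 19.
For P < $19 the firm produces nothing.

$19 per unit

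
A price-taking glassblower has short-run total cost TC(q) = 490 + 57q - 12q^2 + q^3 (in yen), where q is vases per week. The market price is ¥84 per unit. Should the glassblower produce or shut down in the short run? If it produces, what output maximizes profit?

Produce at q = 9

Strip out fixed cost: VC = 57q - 12q^2 + q^3. Then AVC = 57 - 12q + q^2 and MC = 57 - 24q + 3q^2.
The AVC parabola has its vertex at q = 12/2 = 6, where AVC = 57 - 12·6 + 6^2 = ¥21.
Because ¥84 ≥ ¥21, revenue can cover variable cost; the firm operates.
P = MC gives -27 - 24q + 3q^2 = 0, with roots -1 and 9. Take the larger (rising MC): q* = 9.
Check: AVC at q = 9 is ¥30 ≤ P, so revenue covers variable cost.
Profit = P·q − TC = 84·9 − 760 = -¥4, a loss, but smaller than the ¥490 fixed cost the firm would lose by shutting down.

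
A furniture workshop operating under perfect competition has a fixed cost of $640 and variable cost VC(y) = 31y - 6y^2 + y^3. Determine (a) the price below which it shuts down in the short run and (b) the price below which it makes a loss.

Shutdown price = min AVC. AVC = 31 - 6y + y^2, with vertex at y = 3 and minimum $22.
ATC = 640/y + 31 - 6y + y^2. Setting dATC/dy = −640/y^2 − 6 + 2y = 0 gives y = 8 (since 2·8^3 − 6·8^2 = 640).
min ATC = 640/8 + 31 − 6·8 + 8^2 = $127. That is the break-even price.
Between these two prices the firm operates at a loss; above $127 it earns a profit.

Shutdown price = $22; break-even price = $127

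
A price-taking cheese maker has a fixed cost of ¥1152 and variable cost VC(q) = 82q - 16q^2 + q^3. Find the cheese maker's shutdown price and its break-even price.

Shutdown price = ¥18; break-even price = ¥130

AVC = 82 - 16q + q^2; minimized at q = 8, giving min AVC = ¥18. That is the shutdown price.
ATC = 1152/q + 82 - 16q + q^2. Setting dATC/dq = −1152/q^2 − 16 + 2q = 0 gives q = 12 (since 2·12^3 − 16·12^2 = 1152).
min ATC = 1152/12 + 82 − 16·12 + 12^2 = ¥130. That is the break-even price.
For ¥18 ≤ P < ¥130 the firm produces at a loss; below ¥18 it shuts down.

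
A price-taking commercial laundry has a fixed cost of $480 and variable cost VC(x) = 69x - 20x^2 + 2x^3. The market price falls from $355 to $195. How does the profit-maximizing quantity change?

MC = 69 - 40x + 6x^2; the shutdown threshold is min AVC = $19 (at x = 5).
At P = $355 ≥ min AVC, set P = MC on the rising branch: x = 11.
At P = $195 ≥ min AVC, set P = MC: x = 9. The firm stays open but cuts output.

Output falls from 11 to 9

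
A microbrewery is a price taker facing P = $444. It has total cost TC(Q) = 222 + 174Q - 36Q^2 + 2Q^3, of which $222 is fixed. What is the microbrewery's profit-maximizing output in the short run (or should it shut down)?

Variable cost is VC = 174Q - 36Q^2 + 2Q^3, so AVC = VC/Q = 174 - 36Q + 2Q^2 and MC = dTC/dQ = 174 - 72Q + 6Q^2.
The AVC parabola has its vertex at Q = 36/4 = 9, where AVC = 174 - 36·9 + 2·9^2 = $12.
P = $444 exceeds min AVC = $12, so the firm stays open.
Set P = MC: 444 = 174 - 72Q + 6Q^2 → -270 - 72Q + 6Q^2 = 0. The roots are Q = -3 and Q = 15; the profit-maximizing output is on the rising part of MC, so Q* = 15.
Check: AVC at Q = 15 is $84 ≤ P, so revenue covers variable cost.
Profit = P·Q − TC = 444·15 − 1482 = $5178.

Produce at Q = 15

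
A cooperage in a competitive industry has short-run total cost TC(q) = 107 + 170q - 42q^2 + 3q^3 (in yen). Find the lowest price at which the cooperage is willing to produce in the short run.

The shutdown price is the minimum of AVC. VC = 170q - 42q^2 + 3q^3, so AVC = 170 - 42q + 3q^2.
At the minimum of AVC, MC = AVC. MC = 170 - 84q + 9q^2; setting MC = AVC gives 6q^2 - 42q = 0, so q = 7. min AVC = 23.
The firm shuts down for any P below ¥23.

¥23 per unit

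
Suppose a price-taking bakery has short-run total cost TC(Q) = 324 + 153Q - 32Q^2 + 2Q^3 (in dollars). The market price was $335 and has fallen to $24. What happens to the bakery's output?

MC = 153 - 64Q + 6Q^2; the shutdown threshold is min AVC = $25 (at Q = 8).
At P = $335 ≥ min AVC, set P = MC on the rising branch: Q = 13.
At P = $24 < min AVC = $25, price no longer covers variable cost at any output, so the firm shuts down: Q = 0.

Output falls from 13 to 0 (the firm shuts down)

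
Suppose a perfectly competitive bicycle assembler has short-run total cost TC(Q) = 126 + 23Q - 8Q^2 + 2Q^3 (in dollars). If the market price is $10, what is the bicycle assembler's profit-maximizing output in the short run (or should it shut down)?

Shut down

From TC, MC = TC'(Q) = 23 - 16Q + 6Q^2 and AVC = VC/Q = 23 - 8Q + 2Q^2.
AVC is minimized where dAVC/dQ = -8 + 4Q = 0, at Q = 2; min AVC = 23 - 8·2 + 2·2^2 = $15.
With P < min AVC ($10 < $15), every unit sold adds to the loss.
Best response: produce nothing and absorb the $126 fixed cost.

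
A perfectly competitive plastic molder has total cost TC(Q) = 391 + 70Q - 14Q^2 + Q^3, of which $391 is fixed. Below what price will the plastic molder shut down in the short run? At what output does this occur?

$21 per unit, at Q = 7

Short-run supply begins at min AVC. From VC = 70Q - 14Q^2 + Q^3, AVC = 70 - 14Q + Q^2.
dAVC/dQ = -14 + 2Q = 0 gives Q = 7. min AVC = 70 - 14·7 + 7^2 = 21.
The firm shuts down for any P below $21.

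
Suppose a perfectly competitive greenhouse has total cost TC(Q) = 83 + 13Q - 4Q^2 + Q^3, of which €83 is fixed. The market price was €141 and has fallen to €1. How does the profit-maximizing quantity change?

MC = 13 - 8Q + 3Q^2; the shutdown threshold is min AVC = €9 (at Q = 2).
At P = €141 ≥ min AVC, set P = MC on the rising branch: Q = 8.
At P = €1 < min AVC = €9, price no longer covers variable cost at any output, so the firm shuts down: Q = 0.

Output falls from 8 to 0 (the firm shuts down)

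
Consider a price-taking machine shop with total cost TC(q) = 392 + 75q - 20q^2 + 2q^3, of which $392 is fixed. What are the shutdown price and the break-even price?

Shutdown price = min AVC. AVC = 75 - 20q + 2q^2, with vertex at q = 5 and minimum $25.
ATC = 392/q + 75 - 20q + 2q^2. Setting dATC/dq = −392/q^2 − 20 + 4q = 0 gives q = 7 (since 4·7^3 − 20·7^2 = 392).
min ATC = 392/7 + 75 − 20·7 + 2·7^2 = $89. That is the break-even price.
Between these two prices the firm operates at a loss; above $89 it earns a profit.

Shutdown price = $25; break-even price = $89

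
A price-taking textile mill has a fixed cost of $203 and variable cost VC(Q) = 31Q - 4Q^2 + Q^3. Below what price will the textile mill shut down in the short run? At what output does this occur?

$27 per unit, at Q = 2

The shutdown price is the minimum of AVC. VC = 31Q - 4Q^2 + Q^3, so AVC = 31 - 4Q + Q^2.
dAVC/dQ = -4 + 2Q = 0 gives Q = 2. min AVC = 31 - 4·2 + 2^2 = 27.
The firm shuts down for any P below $27.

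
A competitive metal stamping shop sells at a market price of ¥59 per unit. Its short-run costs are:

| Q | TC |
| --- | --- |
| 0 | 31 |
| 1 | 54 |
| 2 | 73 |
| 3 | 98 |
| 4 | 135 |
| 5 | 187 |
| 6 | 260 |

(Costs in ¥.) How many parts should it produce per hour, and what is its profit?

Q = 5; profit = ¥108

Compute π = P·Q − TC at each output: Q=0: -31; Q=1: 5; Q=2: 45; Q=3: 79; Q=4: 101; Q=5: 108; Q=6: 94.
Profit is maximized at Q = 5. AVC there is 156/5 = ¥31.20 ≤ P, so producing beats shutting down (which would give -¥31).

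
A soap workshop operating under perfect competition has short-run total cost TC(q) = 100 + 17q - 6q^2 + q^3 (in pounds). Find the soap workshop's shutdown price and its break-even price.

Shutdown price = £8; break-even price = £32

Shutdown price = min AVC. AVC = 17 - 6q + q^2, with vertex at q = 3 and minimum £8.
ATC = 100/q + 17 - 6q + q^2. Setting dATC/dq = −100/q^2 − 6 + 2q = 0 gives q = 5 (since 2·5^3 − 6·5^2 = 100).
min ATC = 100/5 + 17 − 6·5 + 5^2 = £32. That is the break-even price.
Between these two prices the firm operates at a loss; above £32 it earns a profit.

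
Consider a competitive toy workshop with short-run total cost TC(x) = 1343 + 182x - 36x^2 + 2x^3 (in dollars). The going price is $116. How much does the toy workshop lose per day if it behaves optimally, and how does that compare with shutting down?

AVC = 182 - 36x + 2x^2; min AVC = $20 at x = 9. Since P = $116 ≥ min AVC, the firm produces.
With MC = 182 - 72x + 6x^2, P = MC on the upward-sloping part at x* = 11.
TR = 116·11 = 1276. TC = 1343 + 308 = 1651. Profit = 1276 − 1651 = -$375.
By producing, the firm covers all variable cost plus $968 of fixed cost; shutting down would lose the full $1343.

Profit = -$375 at x = 11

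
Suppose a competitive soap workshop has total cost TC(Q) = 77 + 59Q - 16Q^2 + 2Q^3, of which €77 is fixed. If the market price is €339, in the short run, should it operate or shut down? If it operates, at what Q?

Variable cost is VC = 59Q - 16Q^2 + 2Q^3, so AVC = VC/Q = 59 - 16Q + 2Q^2 and MC = dTC/dQ = 59 - 32Q + 6Q^2.
AVC hits its minimum where MC = AVC, at Q = 4, giving min AVC = 59 - 16·4 + 2·4^2 = €27.
Since P = €339 ≥ min AVC = €27, price covers variable cost and the firm should produce.
Solving P = MC: -280 - 32Q + 6Q^2 = 0 ⇒ Q = -14/3 or 10. On the upward-sloping branch, Q* = 10.
Check: AVC at Q = 10 is €99 ≤ P, so revenue covers variable cost.
Profit = P·Q − TC = 339·10 − 1067 = €2323.

Produce at Q = 10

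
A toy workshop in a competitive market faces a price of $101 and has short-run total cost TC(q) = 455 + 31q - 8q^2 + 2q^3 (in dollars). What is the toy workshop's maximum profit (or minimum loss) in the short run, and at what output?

AVC = 31 - 8q + 2q^2 has its minimum $23 at q = 2; price $101 clears that bar, so the firm operates.
MC = 31 - 16q + 6q^2. Setting P = MC and taking the root on the rising branch gives q* = 5.
TR = 101·5 = 505. TC = 455 + 205 = 660. Profit = 505 − 660 = -$155.
By producing, the firm covers all variable cost plus $300 of fixed cost; shutting down would lose the full $455.

Profit = -$155 at q = 5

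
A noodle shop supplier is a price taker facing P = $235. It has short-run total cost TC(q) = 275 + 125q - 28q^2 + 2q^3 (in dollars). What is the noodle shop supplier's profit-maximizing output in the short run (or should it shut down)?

Produce at q = 11

Variable cost is VC = 125q - 28q^2 + 2q^3, so AVC = VC/q = 125 - 28q + 2q^2 and MC = dTC/dq = 125 - 56q + 6q^2.
AVC hits its minimum where MC = AVC, at q = 7, giving min AVC = 125 - 28·7 + 2·7^2 = $27.
Because $235 ≥ $27, revenue can cover variable cost; the firm operates.
Set P = MC: 235 = 125 - 56q + 6q^2 → -110 - 56q + 6q^2 = 0. The roots are q = -5/3 and q = 11; the profit-maximizing output is on the rising part of MC, so q* = 11.
Check: AVC at q = 11 is $59 ≤ P, so revenue covers variable cost.
Profit = P·q − TC = 235·11 − 924 = $1661.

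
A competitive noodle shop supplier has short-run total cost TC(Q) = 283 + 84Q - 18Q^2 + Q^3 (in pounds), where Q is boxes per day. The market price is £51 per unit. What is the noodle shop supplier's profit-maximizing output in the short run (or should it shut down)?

From TC, MC = TC'(Q) = 84 - 36Q + 3Q^2 and AVC = VC/Q = 84 - 18Q + Q^2.
AVC hits its minimum where MC = AVC, at Q = 9, giving min AVC = 84 - 18·9 + 9^2 = £3.
P = £51 exceeds min AVC = £3, so the firm stays open.
P = MC gives 33 - 36Q + 3Q^2 = 0, with roots 1 and 11. Take the larger (rising MC): Q* = 11.
Check: AVC at Q = 11 is £7 ≤ P, so revenue covers variable cost.
Profit = P·Q − TC = 51·11 − 360 = £201.

Produce at Q = 11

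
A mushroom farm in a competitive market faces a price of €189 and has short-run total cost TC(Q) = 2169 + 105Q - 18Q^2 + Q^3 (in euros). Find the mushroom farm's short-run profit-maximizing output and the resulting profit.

Profit = -€209 at Q = 14

AVC = 105 - 18Q + Q^2 has its minimum €24 at Q = 9; price €189 clears that bar, so the firm operates.
MC = 105 - 36Q + 3Q^2. Setting P = MC and taking the root on the rising branch gives Q* = 14.
TR = 189·14 = 2646. TC = 2169 + 686 = 2855. Profit = 2646 − 2855 = -€209.
Shutting down would mean losing the fixed cost of €2169, so operating at a loss of €209 is better by €1960.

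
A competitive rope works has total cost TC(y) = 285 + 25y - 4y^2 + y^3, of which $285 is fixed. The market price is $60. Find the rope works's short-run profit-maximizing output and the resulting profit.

AVC = 25 - 4y + y^2; min AVC = $21 at y = 2. Since P = $60 ≥ min AVC, the firm produces.
MC = 25 - 8y + 3y^2. Setting P = MC and taking the root on the rising branch gives y* = 5.
TR = 60·5 = 300. TC = 285 + 150 = 435. Profit = 300 − 435 = -$135.
Shutting down would mean losing the fixed cost of $285, so operating at a loss of $135 is better by $150.

Profit = -$135 at y = 5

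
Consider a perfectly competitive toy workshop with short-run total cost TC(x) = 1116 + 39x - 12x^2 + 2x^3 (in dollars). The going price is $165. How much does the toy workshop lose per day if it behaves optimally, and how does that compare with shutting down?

AVC = 39 - 12x + 2x^2; min AVC = $21 at x = 3. Since P = $165 ≥ min AVC, the firm produces.
MC = 39 - 24x + 6x^2. Setting P = MC and taking the root on the rising branch gives x* = 7.
TR = 165·7 = 1155. TC = 1116 + 371 = 1487. Profit = 1155 − 1487 = -$332.
Shutting down would mean losing the fixed cost of $1116, so operating at a loss of $332 is better by $784.

Profit = -$332 at x = 7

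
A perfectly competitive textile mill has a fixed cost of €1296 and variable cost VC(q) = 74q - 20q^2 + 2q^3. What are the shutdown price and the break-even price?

Shutdown price = €24; break-even price = €200

AVC = 74 - 20q + 2q^2; minimized at q = 5, giving min AVC = €24. That is the shutdown price.
ATC = 1296/q + 74 - 20q + 2q^2. Setting dATC/dq = −1296/q^2 − 20 + 4q = 0 gives q = 9 (since 4·9^3 − 20·9^2 = 1296).
min ATC = 1296/9 + 74 − 20·9 + 2·9^2 = €200. That is the break-even price.
For €24 ≤ P < €200 the firm produces at a loss; below €24 it shuts down.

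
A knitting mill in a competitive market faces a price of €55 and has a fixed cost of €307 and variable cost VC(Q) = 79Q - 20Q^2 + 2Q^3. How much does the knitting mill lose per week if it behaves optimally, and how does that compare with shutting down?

AVC = 79 - 20Q + 2Q^2 has its minimum €29 at Q = 5; price €55 clears that bar, so the firm operates.
MC = 79 - 40Q + 6Q^2. Setting P = MC and taking the root on the rising branch gives Q* = 6.
TR = 55·6 = 330. TC = 307 + 186 = 493. Profit = 330 − 493 = -€163.
That loss of €163 beats the €307 the firm would lose by shutting down; producing recovers €144 of fixed cost.

Profit = -€163 at Q = 6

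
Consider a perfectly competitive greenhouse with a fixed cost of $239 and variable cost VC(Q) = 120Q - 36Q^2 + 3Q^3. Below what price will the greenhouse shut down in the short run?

$12 per unit

The shutdown price is the minimum of AVC. VC = 120Q - 36Q^2 + 3Q^3, so AVC = 120 - 36Q + 3Q^2.
At the minimum of AVC, MC = AVC. MC = 120 - 72Q + 9Q^2; setting MC = AVC gives 6Q^2 - 36Q = 0, so Q = 6. min AVC = 12.
The firm shuts down for any P below $12.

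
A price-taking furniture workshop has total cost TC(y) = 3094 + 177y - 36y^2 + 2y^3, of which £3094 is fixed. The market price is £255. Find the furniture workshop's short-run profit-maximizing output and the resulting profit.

Profit = -£390 at y = 13

AVC = 177 - 36y + 2y^2; min AVC = £15 at y = 9. Since P = £255 ≥ min AVC, the firm produces.
With MC = 177 - 72y + 6y^2, P = MC on the upward-sloping part at y* = 13.
TR = 255·13 = 3315. TC = 3094 + 611 = 3705. Profit = 3315 − 3705 = -£390.
Shutting down would mean losing the fixed cost of £3094, so operating at a loss of £390 is better by £2704.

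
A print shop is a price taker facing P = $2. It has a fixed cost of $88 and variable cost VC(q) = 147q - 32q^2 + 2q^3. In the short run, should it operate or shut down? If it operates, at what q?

Shut down

Strip out fixed cost: VC = 147q - 32q^2 + 2q^3. Then AVC = 147 - 32q + 2q^2 and MC = 147 - 64q + 6q^2.
AVC is minimized where dAVC/dq = -32 + 4q = 0, at q = 8; min AVC = 147 - 32·8 + 2·8^2 = $19.
With P < min AVC ($2 < $19), every unit sold adds to the loss.
Best response: produce nothing and absorb the $88 fixed cost.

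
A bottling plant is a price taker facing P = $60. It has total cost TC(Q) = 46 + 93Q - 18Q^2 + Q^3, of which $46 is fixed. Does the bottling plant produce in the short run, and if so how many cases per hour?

Strip out fixed cost: VC = 93Q - 18Q^2 + Q^3. Then AVC = 93 - 18Q + Q^2 and MC = 93 - 36Q + 3Q^2.
The AVC parabola has its vertex at Q = 18/2 = 9, where AVC = 93 - 18·9 + 9^2 = $12.
Since P = $60 ≥ min AVC = $12, price covers variable cost and the firm should produce.
Solving P = MC: 33 - 36Q + 3Q^2 = 0 ⇒ Q = 1 or 11. On the upward-sloping branch, Q* = 11.
Check: AVC at Q = 11 is $16 ≤ P, so revenue covers variable cost.
Profit = P·Q − TC = 60·11 − 222 = $438.

Produce at Q = 11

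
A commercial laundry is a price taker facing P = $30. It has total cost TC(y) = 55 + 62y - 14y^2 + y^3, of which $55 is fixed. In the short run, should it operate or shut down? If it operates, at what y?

Variable cost is VC = 62y - 14y^2 + y^3, so AVC = VC/y = 62 - 14y + y^2 and MC = dTC/dy = 62 - 28y + 3y^2.
The AVC parabola has its vertex at y = 14/2 = 7, where AVC = 62 - 14·7 + 7^2 = $13.
Because $30 ≥ $13, revenue can cover variable cost; the firm operates.
Solving P = MC: 32 - 28y + 3y^2 = 0 ⇒ y = 4/3 or 8. On the upward-sloping branch, y* = 8.
Check: AVC at y = 8 is $14 ≤ P, so revenue covers variable cost.
Profit = P·y − TC = 30·8 − 167 = $73.

Produce at y = 8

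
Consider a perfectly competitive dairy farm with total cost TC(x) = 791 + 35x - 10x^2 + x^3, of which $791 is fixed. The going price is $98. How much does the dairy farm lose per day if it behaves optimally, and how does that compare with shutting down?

Profit = -$143 at x = 9

AVC = 35 - 10x + x^2; min AVC = $10 at x = 5. Since P = $98 ≥ min AVC, the firm produces.
MC = 35 - 20x + 3x^2. Setting P = MC and taking the root on the rising branch gives x* = 9.
TR = 98·9 = 882. TC = 791 + 234 = 1025. Profit = 882 − 1025 = -$143.
By producing, the firm covers all variable cost plus $648 of fixed cost; shutting down would lose the full $791.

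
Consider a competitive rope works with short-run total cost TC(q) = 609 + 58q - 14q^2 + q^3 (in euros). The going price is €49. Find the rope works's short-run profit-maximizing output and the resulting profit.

AVC = 58 - 14q + q^2; min AVC = €9 at q = 7. Since P = €49 ≥ min AVC, the firm produces.
MC = 58 - 28q + 3q^2. Setting P = MC and taking the root on the rising branch gives q* = 9.
TR = 49·9 = 441. TC = 609 + 117 = 726. Profit = 441 − 726 = -€285.
That loss of €285 beats the €609 the firm would lose by shutting down; producing recovers €324 of fixed cost.

Profit = -€285 at q = 9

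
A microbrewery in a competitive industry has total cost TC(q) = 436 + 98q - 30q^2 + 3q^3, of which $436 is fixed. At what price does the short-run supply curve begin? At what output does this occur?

The shutdown price is the minimum of AVC. VC = 98q - 30q^2 + 3q^3, so AVC = 98 - 30q + 3q^2.
At the minimum of AVC, MC = AVC. MC = 98 - 60q + 9q^2; setting MC = AVC gives 6q^2 - 30q = 0, so q = 5. min AVC = 23.
For P < $23 the firm produces nothing.

$23 per unit, at q = 5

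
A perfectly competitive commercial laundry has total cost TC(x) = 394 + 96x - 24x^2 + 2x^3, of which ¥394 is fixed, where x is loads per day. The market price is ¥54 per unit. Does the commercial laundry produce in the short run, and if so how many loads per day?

Produce at x = 7

Variable cost is VC = 96x - 24x^2 + 2x^3, so AVC = VC/x = 96 - 24x + 2x^2 and MC = dTC/dx = 96 - 48x + 6x^2.
AVC is minimized where dAVC/dx = -24 + 4x = 0, at x = 6; min AVC = 96 - 24·6 + 2·6^2 = ¥24.
Because ¥54 ≥ ¥24, revenue can cover variable cost; the firm operates.
Set P = MC: 54 = 96 - 48x + 6x^2 → 42 - 48x + 6x^2 = 0. The roots are x = 1 and x = 7; the profit-maximizing output is on the rising part of MC, so x* = 7.
Check: AVC at x = 7 is ¥26 ≤ P, so revenue covers variable cost.
Profit = P·x − TC = 54·7 − 576 = -¥198, a loss, but smaller than the ¥394 fixed cost the firm would lose by shutting down.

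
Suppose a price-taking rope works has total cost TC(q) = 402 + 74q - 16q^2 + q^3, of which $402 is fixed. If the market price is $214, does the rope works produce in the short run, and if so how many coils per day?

Variable cost is VC = 74q - 16q^2 + q^3, so AVC = VC/q = 74 - 16q + q^2 and MC = dTC/dq = 74 - 32q + 3q^2.
AVC is minimized where dAVC/dq = -16 + 2q = 0, at q = 8; min AVC = 74 - 16·8 + 8^2 = $10.
Because $214 ≥ $10, revenue can cover variable cost; the firm operates.
Solving P = MC: -140 - 32q + 3q^2 = 0 ⇒ q = -10/3 or 14. On the upward-sloping branch, q* = 14.
Check: AVC at q = 14 is $46 ≤ P, so revenue covers variable cost.
Profit = P·q − TC = 214·14 − 1046 = $1950.

Produce at q = 14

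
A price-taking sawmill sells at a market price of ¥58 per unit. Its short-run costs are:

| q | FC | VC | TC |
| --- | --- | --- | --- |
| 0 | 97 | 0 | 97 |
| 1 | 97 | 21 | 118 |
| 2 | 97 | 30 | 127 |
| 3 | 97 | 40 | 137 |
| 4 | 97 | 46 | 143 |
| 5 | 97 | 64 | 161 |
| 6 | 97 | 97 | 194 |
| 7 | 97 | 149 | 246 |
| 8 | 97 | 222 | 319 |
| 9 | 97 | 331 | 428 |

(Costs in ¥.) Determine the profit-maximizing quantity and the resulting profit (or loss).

q = 7; profit = ¥160

Tabulate TR − TC: q=0: -97; q=1: -60; q=2: -11; q=3: 37; q=4: 89; q=5: 129; q=6: 154; q=7: 160; q=8: 145; q=9: 94.
Profit is maximized at q = 7. AVC there is 149/7 = ¥21.29 ≤ P, so producing beats shutting down (which would give -¥97).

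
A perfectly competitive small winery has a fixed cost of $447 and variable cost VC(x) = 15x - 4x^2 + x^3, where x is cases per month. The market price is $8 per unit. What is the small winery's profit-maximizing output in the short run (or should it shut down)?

From TC, MC = TC'(x) = 15 - 8x + 3x^2 and AVC = VC/x = 15 - 4x + x^2.
The AVC parabola has its vertex at x = 4/2 = 2, where AVC = 15 - 4·2 + 2^2 = $11.
P = $8 lies below min AVC = $11; no output level covers variable cost.
Shutting down limits the loss to fixed cost, $447.

Shut down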